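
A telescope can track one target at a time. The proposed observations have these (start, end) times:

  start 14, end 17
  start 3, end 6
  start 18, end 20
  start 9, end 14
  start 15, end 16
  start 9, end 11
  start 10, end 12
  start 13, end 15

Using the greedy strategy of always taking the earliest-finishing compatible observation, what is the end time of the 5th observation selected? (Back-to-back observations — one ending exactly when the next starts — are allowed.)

20

Sort by end time and greedily take each interval whose start is ≥ the last chosen end.
By end time: (3,6), (9,11), (10,12), (9,14), (13,15), (15,16), (14,17), (18,20).
Pick (3,6); next start ≥ 6 → (9,11); next start ≥ 11 → (13,15); next start ≥ 15 → (15,16); next start ≥ 16 → (18,20).
Selected: (3,6) (9,11) (13,15) (15,16) (18,20)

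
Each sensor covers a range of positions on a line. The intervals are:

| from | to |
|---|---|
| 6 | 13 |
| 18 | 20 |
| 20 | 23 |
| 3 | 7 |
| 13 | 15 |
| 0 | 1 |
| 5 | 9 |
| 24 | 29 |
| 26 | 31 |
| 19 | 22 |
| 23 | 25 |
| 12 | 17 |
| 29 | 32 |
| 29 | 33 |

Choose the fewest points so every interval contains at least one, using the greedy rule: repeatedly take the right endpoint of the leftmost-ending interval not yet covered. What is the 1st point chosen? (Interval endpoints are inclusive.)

1

Process intervals by earliest right end; each time one isn't hit yet, stab at its right endpoint.
Sorted: [0,1] [3,7] [5,9] [6,13] [13,15] [12,17] [18,20] [19,22] [20,23] [23,25] [24,29] [26,31] [29,32] [29,33]
{[0,1]} hit by 1; {[3,7],[5,9],[6,13]} hit by 7; {[13,15],[12,17]} hit by 15; {[18,20],[19,22],[20,23]} hit by 20; {[23,25],[24,29]} hit by 25; {[26,31],[29,32],[29,33]} hit by 31.
Points: 1, 7, 15, 20, 25, 31 (6 total).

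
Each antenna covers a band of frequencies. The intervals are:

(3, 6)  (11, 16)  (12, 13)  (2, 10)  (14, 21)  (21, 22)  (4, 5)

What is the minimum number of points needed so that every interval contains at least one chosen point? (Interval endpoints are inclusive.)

By right end: [4,5]  [3,6]  [2,10]  [12,13]  [11,16]  [14,21]  [21,22]
[4,5] uncovered → point at 5; [12,13] uncovered → point at 13; [14,21] uncovered → point at 21.
Points: 5, 13, 21 (3 total).

3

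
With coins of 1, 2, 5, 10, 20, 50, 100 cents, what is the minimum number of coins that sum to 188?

188 = 1×100 + 1×50 + 1×20 + 1×10 + 1×5 + 1×2 + 1×1
Total coins = 1 + 1 + 1 + 1 + 1 + 1 + 1 = 7

7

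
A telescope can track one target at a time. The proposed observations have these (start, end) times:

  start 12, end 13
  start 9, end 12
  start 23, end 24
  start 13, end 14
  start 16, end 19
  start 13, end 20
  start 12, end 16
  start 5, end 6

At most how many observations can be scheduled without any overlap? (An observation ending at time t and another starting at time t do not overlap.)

Sort by end time and greedily take each interval whose start is ≥ the last chosen end.
Sorted by end: (5,6)  (9,12)  (12,13)  (13,14)  (12,16)  (16,19)  (13,20)  (23,24)
take (5,6); take (9,12); take (12,13); take (13,14); skip (12,16); take (16,19); take (23,24).
Selected 6 observations.

6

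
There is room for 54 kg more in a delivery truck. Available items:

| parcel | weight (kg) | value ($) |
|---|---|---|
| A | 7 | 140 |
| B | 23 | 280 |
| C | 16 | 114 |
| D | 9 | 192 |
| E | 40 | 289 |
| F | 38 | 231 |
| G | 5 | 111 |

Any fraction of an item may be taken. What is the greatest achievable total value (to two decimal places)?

Greedy by value/weight ratio, highest first.
Ratios (sorted): G 22.20, D 21.33, A 20.00, B 12.17, E 7.22, C 7.12, F 6.08
take G (5 @ 111); take D (9 @ 192); take A (7 @ 140); take B (23 @ 280); take 10/40 of E → 72.25. Capacity used 54/54.
Total value = 795.25

795.25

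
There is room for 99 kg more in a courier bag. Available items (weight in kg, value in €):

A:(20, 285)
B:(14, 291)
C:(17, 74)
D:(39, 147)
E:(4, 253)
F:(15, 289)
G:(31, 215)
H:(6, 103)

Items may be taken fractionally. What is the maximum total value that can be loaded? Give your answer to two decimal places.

1475.18

Greedy by value/weight ratio, highest first.
Order: E (253/4=63.25) > B (291/14=20.79) > F (289/15=19.27) > H (103/6=17.17) > A (285/20=14.25) > G (215/31=6.94) > C (74/17=4.35) > D (147/39=3.77)
Fill: take E (4 @ 253) → take B (14 @ 291) → take F (15 @ 289) → take H (6 @ 103) → take A (20 @ 285) → take G (31 @ 215) → take 9/17 of C → 39.18; 99/99 used.
Total value = 1475.18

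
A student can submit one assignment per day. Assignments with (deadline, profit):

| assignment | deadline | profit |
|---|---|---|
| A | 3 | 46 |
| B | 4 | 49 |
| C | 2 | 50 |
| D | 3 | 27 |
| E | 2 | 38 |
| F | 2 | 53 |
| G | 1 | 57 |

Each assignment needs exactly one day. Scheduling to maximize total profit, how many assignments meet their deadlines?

4

Take jobs in profit order; each goes to the latest open slot no later than its deadline.
Profit order: G=57 F=53 C=50 B=49 A=46 E=38 D=27
Assign: G→slot 1, F→slot 2, C skipped, B→slot 4, A→slot 3, E skipped, D skipped.
Slots: [1:G] [2:F] [3:A] [4:B]
4 of 7 scheduled.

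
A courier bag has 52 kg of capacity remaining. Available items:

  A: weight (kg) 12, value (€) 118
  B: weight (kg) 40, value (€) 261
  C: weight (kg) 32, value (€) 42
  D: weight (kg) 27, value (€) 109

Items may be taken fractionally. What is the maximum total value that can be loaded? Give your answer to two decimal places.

Ratios (sorted): A 9.83, B 6.53, D 4.04, C 1.31
take A (12 @ 118); take B (40 @ 261). Capacity used 52/52.
Total value = 379.00

379.00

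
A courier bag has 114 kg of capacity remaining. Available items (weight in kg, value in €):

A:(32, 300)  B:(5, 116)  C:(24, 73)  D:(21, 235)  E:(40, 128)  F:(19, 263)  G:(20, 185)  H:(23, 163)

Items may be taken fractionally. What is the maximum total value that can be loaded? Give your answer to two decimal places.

1219.48

Sort by value per unit weight and fill in that order.
Order: B (116/5=23.20) > F (263/19=13.84) > D (235/21=11.19) > A (300/32=9.38) > G (185/20=9.25) > H (163/23=7.09) > E (128/40=3.20) > C (73/24=3.04)
Fill: take B (5 @ 116) → take F (19 @ 263) → take D (21 @ 235) → take A (32 @ 300) → take G (20 @ 185) → take 17/23 of H → 120.48; 114/114 used.
Total value = 1219.48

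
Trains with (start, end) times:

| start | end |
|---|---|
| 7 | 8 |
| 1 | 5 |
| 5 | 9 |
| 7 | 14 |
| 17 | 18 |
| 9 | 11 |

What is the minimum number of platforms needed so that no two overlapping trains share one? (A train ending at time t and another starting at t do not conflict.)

starts: [1, 5, 7, 7, 9, 17]
ends:   [5, 8, 9, 11, 14, 18]
s1→1 e5→0 s5→1 s7→2 s7→3  — peak 3.

3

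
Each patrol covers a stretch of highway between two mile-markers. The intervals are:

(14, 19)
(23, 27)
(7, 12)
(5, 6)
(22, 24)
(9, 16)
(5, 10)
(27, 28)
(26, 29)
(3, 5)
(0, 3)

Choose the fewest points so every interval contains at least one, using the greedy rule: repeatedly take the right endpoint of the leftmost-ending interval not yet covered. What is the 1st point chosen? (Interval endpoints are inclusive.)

3

Sort by right endpoint; whenever an interval is uncovered, place a point at its right end.
Sorted: [0,3] [3,5] [5,6] [5,10] [7,12] [9,16] [14,19] [22,24] [23,27] [27,28] [26,29]
{[0,3],[3,5]} hit by 3; {[5,6],[5,10]} hit by 6; {[7,12],[9,16]} hit by 12; {[14,19]} hit by 19; {[22,24],[23,27]} hit by 24; {[27,28],[26,29]} hit by 28.
Points: 3, 6, 12, 19, 24, 28 (6 total).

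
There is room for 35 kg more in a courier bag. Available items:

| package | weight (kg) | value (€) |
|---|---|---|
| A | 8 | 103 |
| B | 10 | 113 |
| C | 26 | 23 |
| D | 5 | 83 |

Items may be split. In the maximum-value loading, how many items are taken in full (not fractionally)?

Greedy by value/weight ratio, highest first.
Order: D (83/5=16.60) > A (103/8=12.88) > B (113/10=11.30) > C (23/26=0.88)
Fill: take D (5 @ 83) → take A (8 @ 103) → take B (10 @ 113) → take 12/26 of C → 10.62; 35/35 used.
3 item(s) taken whole; one partial (take 12/26 of C).

3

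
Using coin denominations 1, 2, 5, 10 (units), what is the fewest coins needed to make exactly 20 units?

2

Greedy: take as many of the largest coin as possible, then repeat with the remainder.
20 − 2×10→0
Total coins = 2 = 2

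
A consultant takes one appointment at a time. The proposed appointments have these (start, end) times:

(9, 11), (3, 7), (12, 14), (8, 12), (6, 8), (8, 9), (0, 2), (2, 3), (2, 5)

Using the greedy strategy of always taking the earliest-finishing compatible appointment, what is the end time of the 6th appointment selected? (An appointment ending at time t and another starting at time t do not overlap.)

14

By end time: (0,2), (2,3), (2,5), (3,7), (6,8), (8,9), (9,11), (8,12), (12,14).
Pick (0,2); next start ≥ 2 → (2,3); next start ≥ 3 → (3,7); next start ≥ 7 → (8,9); next start ≥ 9 → (9,11); next start ≥ 11 → (12,14).
Selected: (0,2) (2,3) (3,7) (8,9) (9,11) (12,14)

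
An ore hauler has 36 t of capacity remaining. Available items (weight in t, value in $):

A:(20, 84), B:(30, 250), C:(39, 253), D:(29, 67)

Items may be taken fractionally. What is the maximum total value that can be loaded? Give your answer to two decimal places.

Greedy by value/weight ratio, highest first.
Order: B (250/30=8.33) > C (253/39=6.49) > A (84/20=4.20) > D (67/29=2.31)
Fill: take B (30 @ 250) → take 6/39 of C → 38.92; 36/36 used.
Total value = 288.92

288.92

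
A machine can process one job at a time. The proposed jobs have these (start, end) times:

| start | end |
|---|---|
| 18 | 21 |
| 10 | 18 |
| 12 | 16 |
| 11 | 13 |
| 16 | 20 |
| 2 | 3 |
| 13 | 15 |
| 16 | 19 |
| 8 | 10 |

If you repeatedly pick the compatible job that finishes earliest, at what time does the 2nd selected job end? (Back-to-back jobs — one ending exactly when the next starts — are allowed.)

Greedy by earliest finish: after sorting by end time, pick each interval compatible with the last pick.
Sorted by end: (2,3)  (8,10)  (11,13)  (13,15)  (12,16)  (10,18)  (16,19)  (16,20)  (18,21)
take (2,3); take (8,10); take (11,13); take (13,15); skip (12,16); skip (10,18); take (16,19); skip (16,20).
Selected: (2,3) (8,10) (11,13) (13,15) (16,19)

10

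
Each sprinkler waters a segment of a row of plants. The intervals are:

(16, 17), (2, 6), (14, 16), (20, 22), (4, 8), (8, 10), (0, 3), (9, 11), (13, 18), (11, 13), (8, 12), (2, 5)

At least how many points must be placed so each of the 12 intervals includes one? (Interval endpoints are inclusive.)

5

Sorted: [0,3] [2,5] [2,6] [4,8] [8,10] [9,11] [8,12] [11,13] [14,16] [16,17] [13,18] [20,22]
{[0,3],[2,5],[2,6]} hit by 3; {[4,8],[8,10]} hit by 8; {[9,11],[8,12],[11,13]} hit by 11; {[14,16],[16,17],[13,18]} hit by 16; {[20,22]} hit by 22.
Points: 3, 8, 11, 16, 22 (5 total).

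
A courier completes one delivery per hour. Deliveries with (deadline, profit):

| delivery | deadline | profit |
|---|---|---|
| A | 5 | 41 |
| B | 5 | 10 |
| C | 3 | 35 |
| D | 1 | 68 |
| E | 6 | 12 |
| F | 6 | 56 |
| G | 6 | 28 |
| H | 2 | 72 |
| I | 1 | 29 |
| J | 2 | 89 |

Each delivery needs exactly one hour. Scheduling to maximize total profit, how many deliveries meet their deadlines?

Profit order: J=89 H=72 D=68 F=56 A=41 C=35 I=29 G=28 E=12 B=10
Assign: J→slot 2, H→slot 1, D skipped, F→slot 6, A→slot 5, C→slot 3, I skipped, G→slot 4, E skipped, B skipped.
Slots: [1:H] [2:J] [3:C] [4:G] [5:A] [6:F]
6 of 10 scheduled.

6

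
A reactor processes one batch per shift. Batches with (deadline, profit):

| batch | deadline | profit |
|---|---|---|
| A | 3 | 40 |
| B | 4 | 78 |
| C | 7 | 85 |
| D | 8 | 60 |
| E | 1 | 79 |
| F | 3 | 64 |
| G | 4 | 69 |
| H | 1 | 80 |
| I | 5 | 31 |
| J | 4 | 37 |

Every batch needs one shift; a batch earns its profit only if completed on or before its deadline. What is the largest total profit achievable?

Sort by profit descending; place each in the latest free slot ≤ its deadline.
By profit: C(d7,85), H(d1,80), E(d1,79), B(d4,78), G(d4,69), F(d3,64), D(d8,60), A(d3,40), J(d4,37), I(d5,31)
C→slot 7; H→slot 1; E skipped; B→slot 4; G→slot 3; F→slot 2; D→slot 8; A skipped; J skipped; I→slot 5.
Profit = 80 + 64 + 69 + 78 + 31 + 85 + 60 = 467

467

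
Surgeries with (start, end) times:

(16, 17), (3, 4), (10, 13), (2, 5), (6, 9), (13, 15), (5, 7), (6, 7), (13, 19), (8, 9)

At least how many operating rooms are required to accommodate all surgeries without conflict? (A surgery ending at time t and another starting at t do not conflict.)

3

Count concurrent intervals with a sweep; the peak is the room count.
Events (time:±→running): 2:+→1 3:+→2 4:-→1 5:-→0 5:+→1 6:+→2 6:+→3 … peak 3.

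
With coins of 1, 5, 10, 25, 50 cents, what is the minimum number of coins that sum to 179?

Use the largest denomination that fits, subtract, and repeat.
179 = 3×50 + 1×25 + 4×1
Total coins = 3 + 1 + 4 = 8

8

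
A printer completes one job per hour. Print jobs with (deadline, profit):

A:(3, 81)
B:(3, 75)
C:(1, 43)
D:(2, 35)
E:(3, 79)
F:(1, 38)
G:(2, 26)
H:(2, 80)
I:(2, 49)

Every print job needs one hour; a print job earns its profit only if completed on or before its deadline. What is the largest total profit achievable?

Profit order: A=81 H=80 E=79 B=75 I=49 C=43 F=38 D=35 G=26
Assign: A→slot 3, H→slot 2, E→slot 1, B skipped, I skipped, C skipped, F skipped, D skipped, G skipped.
Slots: [1:E] [2:H] [3:A]
Profit = 79 + 80 + 81 = 240

240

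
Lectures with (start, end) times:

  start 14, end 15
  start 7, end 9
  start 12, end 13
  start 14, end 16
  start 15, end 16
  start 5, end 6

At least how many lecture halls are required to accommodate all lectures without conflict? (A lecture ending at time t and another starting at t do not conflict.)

Events (time:±→running): 5:+→1 6:-→0 7:+→1 9:-→0 12:+→1 13:-→0 14:+→1 14:+→2 … peak 2.

2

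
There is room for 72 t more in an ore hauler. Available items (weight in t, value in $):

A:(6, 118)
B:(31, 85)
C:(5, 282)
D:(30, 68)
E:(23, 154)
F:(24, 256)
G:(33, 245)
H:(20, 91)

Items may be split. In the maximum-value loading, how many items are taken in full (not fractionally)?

4

Order: C (282/5=56.40) > A (118/6=19.67) > F (256/24=10.67) > G (245/33=7.42) > E (154/23=6.70) > H (91/20=4.55) > B (85/31=2.74) > D (68/30=2.27)
Fill: take C (5 @ 282) → take A (6 @ 118) → take F (24 @ 256) → take G (33 @ 245) → take 4/23 of E → 26.78; 72/72 used.
4 item(s) taken whole; one partial (take 4/23 of E).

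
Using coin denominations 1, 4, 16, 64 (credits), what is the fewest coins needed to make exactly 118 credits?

7

Greedy: take as many of the largest coin as possible, then repeat with the remainder.
118 = 1×64 + 3×16 + 1×4 + 2×1
Total coins = 1 + 3 + 1 + 2 = 7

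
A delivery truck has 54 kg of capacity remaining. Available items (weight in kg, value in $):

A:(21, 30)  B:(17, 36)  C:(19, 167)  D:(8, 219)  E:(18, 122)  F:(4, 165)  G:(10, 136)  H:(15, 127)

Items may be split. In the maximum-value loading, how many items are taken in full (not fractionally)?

Order: F (165/4=41.25) > D (219/8=27.38) > G (136/10=13.60) > C (167/19=8.79) > H (127/15=8.47) > E (122/18=6.78) > B (36/17=2.12) > A (30/21=1.43)
Fill: take F (4 @ 165) → take D (8 @ 219) → take G (10 @ 136) → take C (19 @ 167) → take 13/15 of H → 110.07; 54/54 used.
4 item(s) taken whole; one partial (take 13/15 of H).

4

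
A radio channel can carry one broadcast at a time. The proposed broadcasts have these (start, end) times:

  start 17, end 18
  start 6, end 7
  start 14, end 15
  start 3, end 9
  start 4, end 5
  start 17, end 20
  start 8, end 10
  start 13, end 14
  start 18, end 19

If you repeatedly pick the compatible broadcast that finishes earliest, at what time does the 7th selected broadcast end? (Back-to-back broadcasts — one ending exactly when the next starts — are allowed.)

19

Greedy by earliest finish: after sorting by end time, pick each interval compatible with the last pick.
By end time: (4,5), (6,7), (3,9), (8,10), (13,14), (14,15), (17,18), (18,19), (17,20).
Pick (4,5); next start ≥ 5 → (6,7); next start ≥ 7 → (8,10); next start ≥ 10 → (13,14); next start ≥ 14 → (14,15); next start ≥ 15 → (17,18); next start ≥ 18 → (18,19).
Selected: (4,5) (6,7) (8,10) (13,14) (14,15) (17,18) (18,19)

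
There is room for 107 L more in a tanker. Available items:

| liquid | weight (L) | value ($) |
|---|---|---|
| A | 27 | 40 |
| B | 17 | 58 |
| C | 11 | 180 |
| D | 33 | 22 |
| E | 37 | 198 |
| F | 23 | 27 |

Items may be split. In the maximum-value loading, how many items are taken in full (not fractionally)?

4

Ratios (sorted): C 16.36, E 5.35, B 3.41, A 1.48, F 1.17, D 0.67
take C (11 @ 180); take E (37 @ 198); take B (17 @ 58); take A (27 @ 40); take 15/23 of F → 17.61. Capacity used 107/107.
4 item(s) taken whole; one partial (take 15/23 of F).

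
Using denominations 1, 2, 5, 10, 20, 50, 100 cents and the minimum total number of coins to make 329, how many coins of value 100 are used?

Use the largest denomination that fits, subtract, and repeat.
329 = 3×100 + 1×20 + 1×5 + 2×2
Count of 100: 3

3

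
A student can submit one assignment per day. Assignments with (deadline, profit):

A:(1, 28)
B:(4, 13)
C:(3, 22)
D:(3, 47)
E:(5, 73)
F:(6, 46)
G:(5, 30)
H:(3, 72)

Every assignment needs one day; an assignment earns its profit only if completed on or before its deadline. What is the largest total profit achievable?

296

Take jobs in profit order; each goes to the latest open slot no later than its deadline.
By profit: E(d5,73), H(d3,72), D(d3,47), F(d6,46), G(d5,30), A(d1,28), C(d3,22), B(d4,13)
E→slot 5; H→slot 3; D→slot 2; F→slot 6; G→slot 4; A→slot 1; C skipped; B skipped.
Profit = 28 + 47 + 72 + 30 + 73 + 46 = 296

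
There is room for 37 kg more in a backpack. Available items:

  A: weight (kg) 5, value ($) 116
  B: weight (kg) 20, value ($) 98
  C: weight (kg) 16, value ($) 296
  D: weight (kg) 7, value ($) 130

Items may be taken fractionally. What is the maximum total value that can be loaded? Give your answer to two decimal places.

Sort by value per unit weight and fill in that order.
Order: A (116/5=23.20) > D (130/7=18.57) > C (296/16=18.50) > B (98/20=4.90)
Fill: take A (5 @ 116) → take D (7 @ 130) → take C (16 @ 296) → take 9/20 of B → 44.10; 37/37 used.
Total value = 586.10

586.10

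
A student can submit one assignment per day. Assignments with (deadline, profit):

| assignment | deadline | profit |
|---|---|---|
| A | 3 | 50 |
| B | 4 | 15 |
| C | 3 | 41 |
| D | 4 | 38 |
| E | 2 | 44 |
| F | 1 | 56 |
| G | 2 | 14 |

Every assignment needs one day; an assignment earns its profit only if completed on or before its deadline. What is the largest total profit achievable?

Sort by profit descending; place each in the latest free slot ≤ its deadline.
Profit order: F=56 A=50 E=44 C=41 D=38 B=15 G=14
Assign: F→slot 1, A→slot 3, E→slot 2, C skipped, D→slot 4, B skipped, G skipped.
Slots: [1:F] [2:E] [3:A] [4:D]
Profit = 56 + 44 + 50 + 38 = 188

188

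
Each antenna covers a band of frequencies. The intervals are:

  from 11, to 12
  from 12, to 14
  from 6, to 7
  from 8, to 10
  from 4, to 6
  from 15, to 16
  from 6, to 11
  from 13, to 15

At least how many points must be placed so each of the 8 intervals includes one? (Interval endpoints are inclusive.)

4

Sorted: [4,6] [6,7] [8,10] [6,11] [11,12] [12,14] [13,15] [15,16]
{[4,6],[6,7]} hit by 6; {[8,10],[6,11]} hit by 10; {[11,12],[12,14]} hit by 12; {[13,15],[15,16]} hit by 15.
Points: 6, 10, 12, 15 (4 total).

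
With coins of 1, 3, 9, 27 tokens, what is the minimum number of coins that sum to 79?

7

Use the largest denomination that fits, subtract, and repeat.
79 = 2×27 + 2×9 + 2×3 + 1×1
Total coins = 2 + 2 + 2 + 1 = 7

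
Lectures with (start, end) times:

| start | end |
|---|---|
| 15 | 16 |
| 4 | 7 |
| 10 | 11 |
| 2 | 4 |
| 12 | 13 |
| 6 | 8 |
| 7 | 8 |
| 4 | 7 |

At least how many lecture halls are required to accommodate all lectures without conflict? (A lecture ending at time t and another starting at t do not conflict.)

The answer is the maximum number of intervals overlapping at any instant.
starts: [2, 4, 4, 6, 7, 10, 12, 15]
ends:   [4, 7, 7, 8, 8, 11, 13, 16]
s2→1 e4→0 s4→1 s4→2 s6→3  — peak 3.

3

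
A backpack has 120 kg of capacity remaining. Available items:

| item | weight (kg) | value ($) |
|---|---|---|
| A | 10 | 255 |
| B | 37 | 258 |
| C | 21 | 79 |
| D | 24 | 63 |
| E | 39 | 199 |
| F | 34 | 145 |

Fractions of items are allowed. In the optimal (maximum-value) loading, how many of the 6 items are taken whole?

4

Greedy by value/weight ratio, highest first.
Order: A (255/10=25.50) > B (258/37=6.97) > E (199/39=5.10) > F (145/34=4.26) > C (79/21=3.76) > D (63/24=2.62)
Fill: take A (10 @ 255) → take B (37 @ 258) → take E (39 @ 199) → take F (34 @ 145); 120/120 used.
4 item(s) taken whole.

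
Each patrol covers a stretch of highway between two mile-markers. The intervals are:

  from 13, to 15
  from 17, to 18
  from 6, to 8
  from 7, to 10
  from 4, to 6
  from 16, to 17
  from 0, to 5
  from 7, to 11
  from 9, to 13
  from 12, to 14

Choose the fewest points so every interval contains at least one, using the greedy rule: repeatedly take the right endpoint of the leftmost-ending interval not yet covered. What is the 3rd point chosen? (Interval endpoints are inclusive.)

13

Sort by right endpoint; whenever an interval is uncovered, place a point at its right end.
By right end: [0,5]  [4,6]  [6,8]  [7,10]  [7,11]  [9,13]  [12,14]  [13,15]  [16,17]  [17,18]
[0,5] uncovered → point at 5; [6,8] uncovered → point at 8; [9,13] uncovered → point at 13; [16,17] uncovered → point at 17.
Points: 5, 8, 13, 17 (4 total).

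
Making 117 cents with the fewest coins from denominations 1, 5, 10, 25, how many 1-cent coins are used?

Use the largest denomination that fits, subtract, and repeat.
117 − 4×25→17 − 1×10→7 − 1×5→2 − 2×1→0
Count of 1: 2

2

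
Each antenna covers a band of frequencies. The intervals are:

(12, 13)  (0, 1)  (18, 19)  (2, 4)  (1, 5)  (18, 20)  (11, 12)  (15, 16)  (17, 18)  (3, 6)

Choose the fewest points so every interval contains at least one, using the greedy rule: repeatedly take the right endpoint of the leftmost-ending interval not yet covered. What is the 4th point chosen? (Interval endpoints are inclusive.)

By right end: [0,1]  [2,4]  [1,5]  [3,6]  [11,12]  [12,13]  [15,16]  [17,18]  [18,19]  [18,20]
[0,1] uncovered → point at 1; [2,4] uncovered → point at 4; [11,12] uncovered → point at 12; [15,16] uncovered → point at 16; [17,18] uncovered → point at 18.
Points: 1, 4, 12, 16, 18 (5 total).

16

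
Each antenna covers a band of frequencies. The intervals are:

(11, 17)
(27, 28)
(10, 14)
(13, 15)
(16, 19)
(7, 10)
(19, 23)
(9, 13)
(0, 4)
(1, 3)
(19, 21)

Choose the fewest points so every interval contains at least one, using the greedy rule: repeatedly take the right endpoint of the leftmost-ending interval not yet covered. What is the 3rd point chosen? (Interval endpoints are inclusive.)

15

Process intervals by earliest right end; each time one isn't hit yet, stab at its right endpoint.
By right end: [1,3]  [0,4]  [7,10]  [9,13]  [10,14]  [13,15]  [11,17]  [16,19]  [19,21]  [19,23]  [27,28]
[1,3] uncovered → point at 3; [7,10] uncovered → point at 10; [13,15] uncovered → point at 15; [16,19] uncovered → point at 19; [27,28] uncovered → point at 28.
Points: 3, 10, 15, 19, 28 (5 total).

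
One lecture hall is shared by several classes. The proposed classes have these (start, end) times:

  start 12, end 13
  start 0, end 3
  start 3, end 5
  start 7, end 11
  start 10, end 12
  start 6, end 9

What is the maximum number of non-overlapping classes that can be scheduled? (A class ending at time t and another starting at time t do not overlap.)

5

Sort by end time and greedily take each interval whose start is ≥ the last chosen end.
By end time: (0,3), (3,5), (6,9), (7,11), (10,12), (12,13).
Pick (0,3); next start ≥ 3 → (3,5); next start ≥ 5 → (6,9); next start ≥ 9 → (10,12); next start ≥ 12 → (12,13).
Selected 5 classes.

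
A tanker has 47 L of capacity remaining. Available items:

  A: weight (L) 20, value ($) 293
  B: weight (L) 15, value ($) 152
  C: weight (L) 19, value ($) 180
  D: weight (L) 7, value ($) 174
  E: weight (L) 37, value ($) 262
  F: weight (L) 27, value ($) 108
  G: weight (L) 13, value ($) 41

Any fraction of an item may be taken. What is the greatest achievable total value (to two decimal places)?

Ratios (sorted): D 24.86, A 14.65, B 10.13, C 9.47, E 7.08, F 4.00, G 3.15
take D (7 @ 174); take A (20 @ 293); take B (15 @ 152); take 5/19 of C → 47.37. Capacity used 47/47.
Total value = 666.37

666.37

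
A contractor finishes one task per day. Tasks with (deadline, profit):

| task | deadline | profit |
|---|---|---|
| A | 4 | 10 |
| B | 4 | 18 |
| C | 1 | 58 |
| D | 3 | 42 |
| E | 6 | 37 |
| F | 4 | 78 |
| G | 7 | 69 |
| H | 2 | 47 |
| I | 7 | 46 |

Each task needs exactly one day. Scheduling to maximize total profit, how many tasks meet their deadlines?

7

Profit order: F=78 G=69 C=58 H=47 I=46 D=42 E=37 B=18 A=10
Assign: F→slot 4, G→slot 7, C→slot 1, H→slot 2, I→slot 6, D→slot 3, E→slot 5, B skipped, A skipped.
Slots: [1:C] [2:H] [3:D] [4:F] [5:E] [6:I] [7:G]
7 of 9 scheduled.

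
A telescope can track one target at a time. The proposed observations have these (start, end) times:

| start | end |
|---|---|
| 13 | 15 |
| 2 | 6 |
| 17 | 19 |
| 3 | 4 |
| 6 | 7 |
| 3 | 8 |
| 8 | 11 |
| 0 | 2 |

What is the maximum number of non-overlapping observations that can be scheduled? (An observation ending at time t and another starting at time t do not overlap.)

Greedy by earliest finish: after sorting by end time, pick each interval compatible with the last pick.
By end time: (0,2), (3,4), (2,6), (6,7), (3,8), (8,11), (13,15), (17,19).
Pick (0,2); next start ≥ 2 → (3,4); next start ≥ 4 → (6,7); next start ≥ 7 → (8,11); next start ≥ 11 → (13,15); next start ≥ 15 → (17,19).
Selected 6 observations.

6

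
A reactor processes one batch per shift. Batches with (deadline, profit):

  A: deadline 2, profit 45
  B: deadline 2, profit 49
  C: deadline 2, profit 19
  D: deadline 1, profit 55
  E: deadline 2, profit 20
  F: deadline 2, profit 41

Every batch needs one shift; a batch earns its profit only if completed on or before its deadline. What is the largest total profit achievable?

104

Sort by profit descending; place each in the latest free slot ≤ its deadline.
Profit order: D=55 B=49 A=45 F=41 E=20 C=19
Assign: D→slot 1, B→slot 2, A skipped, F skipped, E skipped, C skipped.
Slots: [1:D] [2:B]
Profit = 55 + 49 = 104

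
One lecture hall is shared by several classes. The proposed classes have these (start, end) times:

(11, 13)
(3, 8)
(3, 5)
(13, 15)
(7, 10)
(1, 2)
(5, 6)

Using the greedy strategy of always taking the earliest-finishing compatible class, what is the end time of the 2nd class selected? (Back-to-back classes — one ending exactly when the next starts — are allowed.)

Greedy by earliest finish: after sorting by end time, pick each interval compatible with the last pick.
By end time: (1,2), (3,5), (5,6), (3,8), (7,10), (11,13), (13,15).
Pick (1,2); next start ≥ 2 → (3,5); next start ≥ 5 → (5,6); next start ≥ 6 → (7,10); next start ≥ 10 → (11,13); next start ≥ 13 → (13,15).
Selected: (1,2) (3,5) (5,6) (7,10) (11,13) (13,15)

5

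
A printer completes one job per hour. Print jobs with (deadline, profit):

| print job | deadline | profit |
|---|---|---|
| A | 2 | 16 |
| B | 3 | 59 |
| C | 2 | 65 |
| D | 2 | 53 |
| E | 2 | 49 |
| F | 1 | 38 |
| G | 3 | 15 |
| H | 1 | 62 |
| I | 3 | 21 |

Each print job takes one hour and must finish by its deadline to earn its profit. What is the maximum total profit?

Sort by profit descending; place each in the latest free slot ≤ its deadline.
By profit: C(d2,65), H(d1,62), B(d3,59), D(d2,53), E(d2,49), F(d1,38), I(d3,21), A(d2,16), G(d3,15)
C→slot 2; H→slot 1; B→slot 3; D skipped; E skipped; F skipped; I skipped; A skipped; G skipped.
Profit = 62 + 65 + 59 = 186

186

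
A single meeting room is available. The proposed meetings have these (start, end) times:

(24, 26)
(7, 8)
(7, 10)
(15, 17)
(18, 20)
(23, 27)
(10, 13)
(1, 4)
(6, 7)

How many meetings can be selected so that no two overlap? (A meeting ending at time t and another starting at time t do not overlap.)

7

By end time: (1,4), (6,7), (7,8), (7,10), (10,13), (15,17), (18,20), (24,26), (23,27).
Pick (1,4); next start ≥ 4 → (6,7); next start ≥ 7 → (7,8); next start ≥ 8 → (10,13); next start ≥ 13 → (15,17); next start ≥ 17 → (18,20); next start ≥ 20 → (24,26).
Selected 7 meetings.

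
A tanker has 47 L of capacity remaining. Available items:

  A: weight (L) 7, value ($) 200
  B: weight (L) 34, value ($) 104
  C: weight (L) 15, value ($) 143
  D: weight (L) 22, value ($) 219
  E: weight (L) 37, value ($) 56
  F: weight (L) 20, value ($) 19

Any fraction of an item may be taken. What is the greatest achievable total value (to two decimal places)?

Ratios (sorted): A 28.57, D 9.95, C 9.53, B 3.06, E 1.51, F 0.95
take A (7 @ 200); take D (22 @ 219); take C (15 @ 143); take 3/34 of B → 9.18. Capacity used 47/47.
Total value = 571.18

571.18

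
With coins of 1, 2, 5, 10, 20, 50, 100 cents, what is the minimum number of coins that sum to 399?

9

Greedy: take as many of the largest coin as possible, then repeat with the remainder.
399 − 3×100→99 − 1×50→49 − 2×20→9 − 1×5→4 − 2×2→0
Total coins = 3 + 1 + 2 + 1 + 2 = 9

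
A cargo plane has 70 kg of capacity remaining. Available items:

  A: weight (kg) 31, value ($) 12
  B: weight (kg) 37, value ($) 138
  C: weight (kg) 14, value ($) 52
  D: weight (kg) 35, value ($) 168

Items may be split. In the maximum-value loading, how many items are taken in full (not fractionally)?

1

Order: D (168/35=4.80) > B (138/37=3.73) > C (52/14=3.71) > A (12/31=0.39)
Fill: take D (35 @ 168) → take 35/37 of B → 130.54; 70/70 used.
1 item(s) taken whole; one partial (take 35/37 of B).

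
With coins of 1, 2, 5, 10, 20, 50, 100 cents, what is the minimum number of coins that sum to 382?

382 − 3×100→82 − 1×50→32 − 1×20→12 − 1×10→2 − 1×2→0
Total coins = 3 + 1 + 1 + 1 + 1 = 7

7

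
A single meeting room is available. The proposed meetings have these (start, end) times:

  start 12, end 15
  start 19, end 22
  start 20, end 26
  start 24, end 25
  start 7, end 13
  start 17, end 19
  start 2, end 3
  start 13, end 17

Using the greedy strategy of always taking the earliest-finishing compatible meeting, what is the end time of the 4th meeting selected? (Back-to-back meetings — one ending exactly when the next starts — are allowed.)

19

Sorted by end: (2,3)  (7,13)  (12,15)  (13,17)  (17,19)  (19,22)  (24,25)  (20,26)
take (2,3); take (7,13); take (13,17); take (17,19); take (19,22); take (24,25); skip (20,26).
Selected: (2,3) (7,13) (13,17) (17,19) (19,22) (24,25)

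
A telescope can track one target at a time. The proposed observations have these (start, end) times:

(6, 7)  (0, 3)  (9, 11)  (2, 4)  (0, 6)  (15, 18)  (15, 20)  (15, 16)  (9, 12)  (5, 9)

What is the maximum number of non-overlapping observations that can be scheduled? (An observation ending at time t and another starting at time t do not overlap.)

By end time: (0,3), (2,4), (0,6), (6,7), (5,9), (9,11), (9,12), (15,16), (15,18), (15,20).
Pick (0,3); next start ≥ 3 → (6,7); next start ≥ 7 → (9,11); next start ≥ 11 → (15,16).
Selected 4 observations.

4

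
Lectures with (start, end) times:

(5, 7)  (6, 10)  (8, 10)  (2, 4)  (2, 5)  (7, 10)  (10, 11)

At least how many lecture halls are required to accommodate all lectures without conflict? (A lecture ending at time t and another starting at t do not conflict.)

starts: [2, 2, 5, 6, 7, 8, 10]
ends:   [4, 5, 7, 10, 10, 10, 11]
s2→1 s2→2 e4→1 e5→0 s5→1 s6→2 e7→1 s7→2 s8→3  — peak 3.

3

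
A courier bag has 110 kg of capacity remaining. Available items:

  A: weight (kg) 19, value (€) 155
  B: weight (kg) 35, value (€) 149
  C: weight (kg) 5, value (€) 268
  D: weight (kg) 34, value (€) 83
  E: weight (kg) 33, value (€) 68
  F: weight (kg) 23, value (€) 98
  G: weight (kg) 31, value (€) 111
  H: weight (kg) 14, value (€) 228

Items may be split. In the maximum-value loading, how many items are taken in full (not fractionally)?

Sort by value per unit weight and fill in that order.
Order: C (268/5=53.60) > H (228/14=16.29) > A (155/19=8.16) > F (98/23=4.26) > B (149/35=4.26) > G (111/31=3.58) > D (83/34=2.44) > E (68/33=2.06)
Fill: take C (5 @ 268) → take H (14 @ 228) → take A (19 @ 155) → take F (23 @ 98) → take B (35 @ 149) → take 14/31 of G → 50.13; 110/110 used.
5 item(s) taken whole; one partial (take 14/31 of G).

5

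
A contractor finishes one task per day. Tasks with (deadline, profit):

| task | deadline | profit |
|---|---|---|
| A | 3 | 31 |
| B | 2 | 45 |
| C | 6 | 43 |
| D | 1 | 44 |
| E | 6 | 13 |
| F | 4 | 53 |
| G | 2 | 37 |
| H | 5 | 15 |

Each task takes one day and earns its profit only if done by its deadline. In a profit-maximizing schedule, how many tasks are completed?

6

Take jobs in profit order; each goes to the latest open slot no later than its deadline.
By profit: F(d4,53), B(d2,45), D(d1,44), C(d6,43), G(d2,37), A(d3,31), H(d5,15), E(d6,13)
F→slot 4; B→slot 2; D→slot 1; C→slot 6; G skipped; A→slot 3; H→slot 5; E skipped.
6 of 8 scheduled.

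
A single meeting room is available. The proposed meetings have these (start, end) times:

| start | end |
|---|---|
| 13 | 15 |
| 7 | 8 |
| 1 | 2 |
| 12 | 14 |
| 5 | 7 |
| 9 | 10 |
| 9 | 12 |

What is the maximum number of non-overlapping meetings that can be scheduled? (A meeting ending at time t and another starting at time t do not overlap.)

Greedy by earliest finish: after sorting by end time, pick each interval compatible with the last pick.
Sorted by end: (1,2)  (5,7)  (7,8)  (9,10)  (9,12)  (12,14)  (13,15)
take (1,2); take (5,7); take (7,8); take (9,10); skip (9,12); take (12,14); skip (13,15).
Selected 5 meetings.

5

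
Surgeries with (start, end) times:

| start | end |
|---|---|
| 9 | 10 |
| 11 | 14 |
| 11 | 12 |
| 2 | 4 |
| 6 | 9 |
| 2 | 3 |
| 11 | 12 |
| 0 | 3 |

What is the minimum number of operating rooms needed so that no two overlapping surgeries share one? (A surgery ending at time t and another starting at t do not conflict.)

3

starts: [0, 2, 2, 6, 9, 11, 11, 11]
ends:   [3, 3, 4, 9, 10, 12, 12, 14]
s0→1 s2→2 s2→3  — peak 3.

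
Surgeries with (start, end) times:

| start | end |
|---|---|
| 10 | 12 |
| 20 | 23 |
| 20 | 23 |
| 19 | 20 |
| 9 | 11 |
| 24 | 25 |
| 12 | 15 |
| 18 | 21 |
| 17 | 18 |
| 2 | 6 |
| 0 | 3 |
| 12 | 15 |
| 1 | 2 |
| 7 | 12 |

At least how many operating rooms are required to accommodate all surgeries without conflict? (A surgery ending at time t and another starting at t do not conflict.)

Events (time:±→running): 0:+→1 1:+→2 2:-→1 2:+→2 3:-→1 6:-→0 7:+→1 9:+→2 10:+→3 … peak 3.

3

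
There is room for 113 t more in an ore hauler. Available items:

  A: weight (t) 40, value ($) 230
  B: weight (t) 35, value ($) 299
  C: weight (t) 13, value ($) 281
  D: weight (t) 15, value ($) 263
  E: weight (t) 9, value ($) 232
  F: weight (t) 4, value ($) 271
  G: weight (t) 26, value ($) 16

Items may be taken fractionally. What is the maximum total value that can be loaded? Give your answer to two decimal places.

Sort by value per unit weight and fill in that order.
Ratios (sorted): F 67.75, E 25.78, C 21.62, D 17.53, B 8.54, A 5.75, G 0.62
take F (4 @ 271); take E (9 @ 232); take C (13 @ 281); take D (15 @ 263); take B (35 @ 299); take 37/40 of A → 212.75. Capacity used 113/113.
Total value = 1558.75

1558.75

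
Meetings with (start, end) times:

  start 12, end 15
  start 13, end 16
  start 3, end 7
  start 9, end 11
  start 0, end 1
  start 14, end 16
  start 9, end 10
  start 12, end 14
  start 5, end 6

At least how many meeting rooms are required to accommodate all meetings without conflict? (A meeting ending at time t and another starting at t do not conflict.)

Count concurrent intervals with a sweep; the peak is the room count.
Events (time:±→running): 0:+→1 1:-→0 3:+→1 5:+→2 6:-→1 7:-→0 9:+→1 9:+→2 10:-→1 11:-→0 12:+→1 12:+→2 13:+→3 … peak 3.

3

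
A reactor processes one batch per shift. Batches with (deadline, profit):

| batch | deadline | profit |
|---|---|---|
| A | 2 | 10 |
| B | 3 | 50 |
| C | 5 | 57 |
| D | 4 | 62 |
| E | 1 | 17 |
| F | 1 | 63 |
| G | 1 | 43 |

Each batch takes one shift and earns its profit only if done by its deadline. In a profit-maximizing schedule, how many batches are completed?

Sort by profit descending; place each in the latest free slot ≤ its deadline.
Profit order: F=63 D=62 C=57 B=50 G=43 E=17 A=10
Assign: F→slot 1, D→slot 4, C→slot 5, B→slot 3, G skipped, E skipped, A→slot 2.
Slots: [1:F] [2:A] [3:B] [4:D] [5:C]
5 of 7 scheduled.

5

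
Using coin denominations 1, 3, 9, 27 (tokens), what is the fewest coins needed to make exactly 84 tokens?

4

Greedy: take as many of the largest coin as possible, then repeat with the remainder.
84 − 3×27→3 − 1×3→0
Total coins = 3 + 1 = 4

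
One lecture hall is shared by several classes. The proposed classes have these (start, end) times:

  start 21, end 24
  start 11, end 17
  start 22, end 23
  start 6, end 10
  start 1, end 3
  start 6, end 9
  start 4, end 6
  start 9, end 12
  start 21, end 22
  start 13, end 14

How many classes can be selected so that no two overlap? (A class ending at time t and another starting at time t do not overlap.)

By end time: (1,3), (4,6), (6,9), (6,10), (9,12), (13,14), (11,17), (21,22), (22,23), (21,24).
Pick (1,3); next start ≥ 3 → (4,6); next start ≥ 6 → (6,9); next start ≥ 9 → (9,12); next start ≥ 12 → (13,14); next start ≥ 14 → (21,22); next start ≥ 22 → (22,23).
Selected 7 classes.

7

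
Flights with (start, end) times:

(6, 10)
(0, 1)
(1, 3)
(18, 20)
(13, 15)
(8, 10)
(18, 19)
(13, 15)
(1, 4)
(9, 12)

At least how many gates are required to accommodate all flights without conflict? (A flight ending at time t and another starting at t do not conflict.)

3

The answer is the maximum number of intervals overlapping at any instant.
Events (time:±→running): 0:+→1 1:-→0 1:+→1 1:+→2 3:-→1 4:-→0 6:+→1 8:+→2 9:+→3 … peak 3.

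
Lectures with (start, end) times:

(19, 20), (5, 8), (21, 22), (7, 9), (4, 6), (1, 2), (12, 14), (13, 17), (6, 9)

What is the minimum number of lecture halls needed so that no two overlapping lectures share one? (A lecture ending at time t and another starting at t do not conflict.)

3

starts: [1, 4, 5, 6, 7, 12, 13, 19, 21]
ends:   [2, 6, 8, 9, 9, 14, 17, 20, 22]
s1→1 e2→0 s4→1 s5→2 e6→1 s6→2 s7→3  — peak 3.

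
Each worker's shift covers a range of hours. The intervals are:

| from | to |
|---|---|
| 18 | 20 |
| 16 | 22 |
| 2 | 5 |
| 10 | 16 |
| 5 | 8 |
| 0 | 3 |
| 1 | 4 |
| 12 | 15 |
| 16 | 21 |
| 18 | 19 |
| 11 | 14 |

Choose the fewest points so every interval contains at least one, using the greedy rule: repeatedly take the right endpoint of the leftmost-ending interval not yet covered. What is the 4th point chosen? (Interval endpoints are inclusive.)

19

Process intervals by earliest right end; each time one isn't hit yet, stab at its right endpoint.
Sorted: [0,3] [1,4] [2,5] [5,8] [11,14] [12,15] [10,16] [18,19] [18,20] [16,21] [16,22]
{[0,3],[1,4],[2,5]} hit by 3; {[5,8]} hit by 8; {[11,14],[12,15],[10,16]} hit by 14; {[18,19],[18,20],[16,21],[16,22]} hit by 19.
Points: 3, 8, 14, 19 (4 total).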